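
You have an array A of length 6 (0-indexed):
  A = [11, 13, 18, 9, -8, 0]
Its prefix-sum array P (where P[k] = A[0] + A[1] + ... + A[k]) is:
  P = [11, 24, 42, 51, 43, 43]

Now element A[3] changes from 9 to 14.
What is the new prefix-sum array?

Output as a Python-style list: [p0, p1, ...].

Answer: [11, 24, 42, 56, 48, 48]

Derivation:
Change: A[3] 9 -> 14, delta = 5
P[k] for k < 3: unchanged (A[3] not included)
P[k] for k >= 3: shift by delta = 5
  P[0] = 11 + 0 = 11
  P[1] = 24 + 0 = 24
  P[2] = 42 + 0 = 42
  P[3] = 51 + 5 = 56
  P[4] = 43 + 5 = 48
  P[5] = 43 + 5 = 48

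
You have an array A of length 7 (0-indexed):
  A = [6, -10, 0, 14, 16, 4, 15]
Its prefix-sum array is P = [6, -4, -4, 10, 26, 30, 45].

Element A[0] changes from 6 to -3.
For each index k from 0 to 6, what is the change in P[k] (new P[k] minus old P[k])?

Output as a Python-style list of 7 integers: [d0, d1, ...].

Answer: [-9, -9, -9, -9, -9, -9, -9]

Derivation:
Element change: A[0] 6 -> -3, delta = -9
For k < 0: P[k] unchanged, delta_P[k] = 0
For k >= 0: P[k] shifts by exactly -9
Delta array: [-9, -9, -9, -9, -9, -9, -9]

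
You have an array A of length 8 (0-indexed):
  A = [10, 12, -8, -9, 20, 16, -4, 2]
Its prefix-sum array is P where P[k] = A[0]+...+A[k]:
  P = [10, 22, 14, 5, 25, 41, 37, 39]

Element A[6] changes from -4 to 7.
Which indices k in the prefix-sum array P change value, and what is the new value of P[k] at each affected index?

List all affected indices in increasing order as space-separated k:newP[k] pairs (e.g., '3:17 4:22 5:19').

Answer: 6:48 7:50

Derivation:
P[k] = A[0] + ... + A[k]
P[k] includes A[6] iff k >= 6
Affected indices: 6, 7, ..., 7; delta = 11
  P[6]: 37 + 11 = 48
  P[7]: 39 + 11 = 50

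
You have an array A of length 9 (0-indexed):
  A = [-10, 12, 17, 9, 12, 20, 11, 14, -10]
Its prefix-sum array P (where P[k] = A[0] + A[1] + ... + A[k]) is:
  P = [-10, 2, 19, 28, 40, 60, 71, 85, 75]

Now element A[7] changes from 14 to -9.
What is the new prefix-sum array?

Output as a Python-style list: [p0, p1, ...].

Answer: [-10, 2, 19, 28, 40, 60, 71, 62, 52]

Derivation:
Change: A[7] 14 -> -9, delta = -23
P[k] for k < 7: unchanged (A[7] not included)
P[k] for k >= 7: shift by delta = -23
  P[0] = -10 + 0 = -10
  P[1] = 2 + 0 = 2
  P[2] = 19 + 0 = 19
  P[3] = 28 + 0 = 28
  P[4] = 40 + 0 = 40
  P[5] = 60 + 0 = 60
  P[6] = 71 + 0 = 71
  P[7] = 85 + -23 = 62
  P[8] = 75 + -23 = 52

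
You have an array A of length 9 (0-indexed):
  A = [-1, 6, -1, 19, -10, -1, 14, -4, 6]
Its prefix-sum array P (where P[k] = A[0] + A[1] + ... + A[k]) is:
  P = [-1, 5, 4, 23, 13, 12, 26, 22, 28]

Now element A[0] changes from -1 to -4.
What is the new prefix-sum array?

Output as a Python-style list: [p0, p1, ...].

Answer: [-4, 2, 1, 20, 10, 9, 23, 19, 25]

Derivation:
Change: A[0] -1 -> -4, delta = -3
P[k] for k < 0: unchanged (A[0] not included)
P[k] for k >= 0: shift by delta = -3
  P[0] = -1 + -3 = -4
  P[1] = 5 + -3 = 2
  P[2] = 4 + -3 = 1
  P[3] = 23 + -3 = 20
  P[4] = 13 + -3 = 10
  P[5] = 12 + -3 = 9
  P[6] = 26 + -3 = 23
  P[7] = 22 + -3 = 19
  P[8] = 28 + -3 = 25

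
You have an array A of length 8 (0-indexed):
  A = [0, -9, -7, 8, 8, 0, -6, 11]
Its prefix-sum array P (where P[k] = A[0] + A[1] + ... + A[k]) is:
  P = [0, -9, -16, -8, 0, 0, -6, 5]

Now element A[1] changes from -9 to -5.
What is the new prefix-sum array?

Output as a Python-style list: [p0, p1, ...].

Answer: [0, -5, -12, -4, 4, 4, -2, 9]

Derivation:
Change: A[1] -9 -> -5, delta = 4
P[k] for k < 1: unchanged (A[1] not included)
P[k] for k >= 1: shift by delta = 4
  P[0] = 0 + 0 = 0
  P[1] = -9 + 4 = -5
  P[2] = -16 + 4 = -12
  P[3] = -8 + 4 = -4
  P[4] = 0 + 4 = 4
  P[5] = 0 + 4 = 4
  P[6] = -6 + 4 = -2
  P[7] = 5 + 4 = 9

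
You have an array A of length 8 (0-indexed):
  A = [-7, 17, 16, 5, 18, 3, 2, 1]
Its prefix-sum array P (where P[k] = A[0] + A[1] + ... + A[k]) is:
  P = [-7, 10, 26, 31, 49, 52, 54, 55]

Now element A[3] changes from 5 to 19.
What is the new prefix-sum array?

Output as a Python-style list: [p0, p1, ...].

Answer: [-7, 10, 26, 45, 63, 66, 68, 69]

Derivation:
Change: A[3] 5 -> 19, delta = 14
P[k] for k < 3: unchanged (A[3] not included)
P[k] for k >= 3: shift by delta = 14
  P[0] = -7 + 0 = -7
  P[1] = 10 + 0 = 10
  P[2] = 26 + 0 = 26
  P[3] = 31 + 14 = 45
  P[4] = 49 + 14 = 63
  P[5] = 52 + 14 = 66
  P[6] = 54 + 14 = 68
  P[7] = 55 + 14 = 69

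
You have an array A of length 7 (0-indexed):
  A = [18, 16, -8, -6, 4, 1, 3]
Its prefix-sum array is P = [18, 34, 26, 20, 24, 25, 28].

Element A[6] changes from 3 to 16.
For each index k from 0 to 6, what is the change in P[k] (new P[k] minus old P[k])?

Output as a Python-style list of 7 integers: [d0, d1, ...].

Answer: [0, 0, 0, 0, 0, 0, 13]

Derivation:
Element change: A[6] 3 -> 16, delta = 13
For k < 6: P[k] unchanged, delta_P[k] = 0
For k >= 6: P[k] shifts by exactly 13
Delta array: [0, 0, 0, 0, 0, 0, 13]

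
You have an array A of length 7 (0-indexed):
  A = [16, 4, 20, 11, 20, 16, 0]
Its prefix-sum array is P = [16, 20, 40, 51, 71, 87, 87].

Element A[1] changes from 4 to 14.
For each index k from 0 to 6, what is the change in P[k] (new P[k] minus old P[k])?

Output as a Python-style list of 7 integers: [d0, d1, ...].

Element change: A[1] 4 -> 14, delta = 10
For k < 1: P[k] unchanged, delta_P[k] = 0
For k >= 1: P[k] shifts by exactly 10
Delta array: [0, 10, 10, 10, 10, 10, 10]

Answer: [0, 10, 10, 10, 10, 10, 10]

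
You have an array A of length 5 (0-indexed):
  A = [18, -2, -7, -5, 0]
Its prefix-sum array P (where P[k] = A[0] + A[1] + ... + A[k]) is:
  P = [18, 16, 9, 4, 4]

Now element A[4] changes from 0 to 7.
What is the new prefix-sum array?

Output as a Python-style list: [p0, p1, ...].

Change: A[4] 0 -> 7, delta = 7
P[k] for k < 4: unchanged (A[4] not included)
P[k] for k >= 4: shift by delta = 7
  P[0] = 18 + 0 = 18
  P[1] = 16 + 0 = 16
  P[2] = 9 + 0 = 9
  P[3] = 4 + 0 = 4
  P[4] = 4 + 7 = 11

Answer: [18, 16, 9, 4, 11]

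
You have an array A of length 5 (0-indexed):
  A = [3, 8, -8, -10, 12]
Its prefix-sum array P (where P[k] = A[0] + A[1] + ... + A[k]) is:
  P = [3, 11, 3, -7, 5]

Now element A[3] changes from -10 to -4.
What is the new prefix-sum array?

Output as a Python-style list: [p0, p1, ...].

Answer: [3, 11, 3, -1, 11]

Derivation:
Change: A[3] -10 -> -4, delta = 6
P[k] for k < 3: unchanged (A[3] not included)
P[k] for k >= 3: shift by delta = 6
  P[0] = 3 + 0 = 3
  P[1] = 11 + 0 = 11
  P[2] = 3 + 0 = 3
  P[3] = -7 + 6 = -1
  P[4] = 5 + 6 = 11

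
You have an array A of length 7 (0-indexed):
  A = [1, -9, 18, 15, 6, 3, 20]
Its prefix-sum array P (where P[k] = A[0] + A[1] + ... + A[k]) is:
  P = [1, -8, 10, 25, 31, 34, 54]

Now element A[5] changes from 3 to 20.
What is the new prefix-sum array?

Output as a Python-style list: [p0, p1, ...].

Change: A[5] 3 -> 20, delta = 17
P[k] for k < 5: unchanged (A[5] not included)
P[k] for k >= 5: shift by delta = 17
  P[0] = 1 + 0 = 1
  P[1] = -8 + 0 = -8
  P[2] = 10 + 0 = 10
  P[3] = 25 + 0 = 25
  P[4] = 31 + 0 = 31
  P[5] = 34 + 17 = 51
  P[6] = 54 + 17 = 71

Answer: [1, -8, 10, 25, 31, 51, 71]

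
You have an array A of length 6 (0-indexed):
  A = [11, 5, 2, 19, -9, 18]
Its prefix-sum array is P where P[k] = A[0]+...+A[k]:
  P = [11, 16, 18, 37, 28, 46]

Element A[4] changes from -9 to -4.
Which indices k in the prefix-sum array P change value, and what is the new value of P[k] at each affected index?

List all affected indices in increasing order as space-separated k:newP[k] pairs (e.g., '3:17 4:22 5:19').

Answer: 4:33 5:51

Derivation:
P[k] = A[0] + ... + A[k]
P[k] includes A[4] iff k >= 4
Affected indices: 4, 5, ..., 5; delta = 5
  P[4]: 28 + 5 = 33
  P[5]: 46 + 5 = 51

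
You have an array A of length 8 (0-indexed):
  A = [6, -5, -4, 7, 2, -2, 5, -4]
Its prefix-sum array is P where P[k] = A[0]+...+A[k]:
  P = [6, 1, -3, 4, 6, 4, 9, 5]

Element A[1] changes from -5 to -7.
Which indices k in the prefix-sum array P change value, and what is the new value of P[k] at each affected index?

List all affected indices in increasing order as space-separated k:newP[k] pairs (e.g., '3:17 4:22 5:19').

P[k] = A[0] + ... + A[k]
P[k] includes A[1] iff k >= 1
Affected indices: 1, 2, ..., 7; delta = -2
  P[1]: 1 + -2 = -1
  P[2]: -3 + -2 = -5
  P[3]: 4 + -2 = 2
  P[4]: 6 + -2 = 4
  P[5]: 4 + -2 = 2
  P[6]: 9 + -2 = 7
  P[7]: 5 + -2 = 3

Answer: 1:-1 2:-5 3:2 4:4 5:2 6:7 7:3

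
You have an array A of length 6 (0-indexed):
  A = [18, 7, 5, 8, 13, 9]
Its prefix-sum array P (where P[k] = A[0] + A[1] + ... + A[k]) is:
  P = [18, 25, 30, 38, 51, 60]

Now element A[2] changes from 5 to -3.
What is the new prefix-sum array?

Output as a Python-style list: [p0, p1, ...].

Change: A[2] 5 -> -3, delta = -8
P[k] for k < 2: unchanged (A[2] not included)
P[k] for k >= 2: shift by delta = -8
  P[0] = 18 + 0 = 18
  P[1] = 25 + 0 = 25
  P[2] = 30 + -8 = 22
  P[3] = 38 + -8 = 30
  P[4] = 51 + -8 = 43
  P[5] = 60 + -8 = 52

Answer: [18, 25, 22, 30, 43, 52]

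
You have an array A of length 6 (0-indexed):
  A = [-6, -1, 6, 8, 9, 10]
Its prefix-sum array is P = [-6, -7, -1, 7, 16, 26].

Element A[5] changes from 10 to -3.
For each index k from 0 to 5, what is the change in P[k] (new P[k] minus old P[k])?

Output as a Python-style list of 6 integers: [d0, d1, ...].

Answer: [0, 0, 0, 0, 0, -13]

Derivation:
Element change: A[5] 10 -> -3, delta = -13
For k < 5: P[k] unchanged, delta_P[k] = 0
For k >= 5: P[k] shifts by exactly -13
Delta array: [0, 0, 0, 0, 0, -13]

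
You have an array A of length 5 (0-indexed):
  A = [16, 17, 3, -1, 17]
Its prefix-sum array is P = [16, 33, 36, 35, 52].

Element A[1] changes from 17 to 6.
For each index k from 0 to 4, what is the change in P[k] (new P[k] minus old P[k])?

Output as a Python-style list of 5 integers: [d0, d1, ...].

Answer: [0, -11, -11, -11, -11]

Derivation:
Element change: A[1] 17 -> 6, delta = -11
For k < 1: P[k] unchanged, delta_P[k] = 0
For k >= 1: P[k] shifts by exactly -11
Delta array: [0, -11, -11, -11, -11]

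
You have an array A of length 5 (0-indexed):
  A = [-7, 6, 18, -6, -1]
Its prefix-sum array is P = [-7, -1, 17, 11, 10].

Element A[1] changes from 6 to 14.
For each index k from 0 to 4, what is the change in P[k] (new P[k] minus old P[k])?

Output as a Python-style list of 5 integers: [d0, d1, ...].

Answer: [0, 8, 8, 8, 8]

Derivation:
Element change: A[1] 6 -> 14, delta = 8
For k < 1: P[k] unchanged, delta_P[k] = 0
For k >= 1: P[k] shifts by exactly 8
Delta array: [0, 8, 8, 8, 8]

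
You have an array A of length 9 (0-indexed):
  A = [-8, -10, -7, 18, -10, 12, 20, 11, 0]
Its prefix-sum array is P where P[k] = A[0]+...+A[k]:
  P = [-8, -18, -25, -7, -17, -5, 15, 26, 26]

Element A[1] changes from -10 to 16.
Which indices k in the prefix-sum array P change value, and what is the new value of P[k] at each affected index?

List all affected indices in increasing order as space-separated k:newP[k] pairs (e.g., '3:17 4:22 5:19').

P[k] = A[0] + ... + A[k]
P[k] includes A[1] iff k >= 1
Affected indices: 1, 2, ..., 8; delta = 26
  P[1]: -18 + 26 = 8
  P[2]: -25 + 26 = 1
  P[3]: -7 + 26 = 19
  P[4]: -17 + 26 = 9
  P[5]: -5 + 26 = 21
  P[6]: 15 + 26 = 41
  P[7]: 26 + 26 = 52
  P[8]: 26 + 26 = 52

Answer: 1:8 2:1 3:19 4:9 5:21 6:41 7:52 8:52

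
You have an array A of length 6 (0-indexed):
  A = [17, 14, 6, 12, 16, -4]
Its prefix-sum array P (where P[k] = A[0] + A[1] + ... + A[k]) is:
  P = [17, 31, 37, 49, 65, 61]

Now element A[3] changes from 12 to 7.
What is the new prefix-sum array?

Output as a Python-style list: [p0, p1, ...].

Change: A[3] 12 -> 7, delta = -5
P[k] for k < 3: unchanged (A[3] not included)
P[k] for k >= 3: shift by delta = -5
  P[0] = 17 + 0 = 17
  P[1] = 31 + 0 = 31
  P[2] = 37 + 0 = 37
  P[3] = 49 + -5 = 44
  P[4] = 65 + -5 = 60
  P[5] = 61 + -5 = 56

Answer: [17, 31, 37, 44, 60, 56]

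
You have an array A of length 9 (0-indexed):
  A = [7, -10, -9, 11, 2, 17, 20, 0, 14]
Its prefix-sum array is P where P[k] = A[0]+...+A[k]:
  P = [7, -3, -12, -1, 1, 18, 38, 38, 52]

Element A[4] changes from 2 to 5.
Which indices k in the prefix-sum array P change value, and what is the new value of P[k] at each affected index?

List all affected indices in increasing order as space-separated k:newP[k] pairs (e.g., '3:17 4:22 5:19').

P[k] = A[0] + ... + A[k]
P[k] includes A[4] iff k >= 4
Affected indices: 4, 5, ..., 8; delta = 3
  P[4]: 1 + 3 = 4
  P[5]: 18 + 3 = 21
  P[6]: 38 + 3 = 41
  P[7]: 38 + 3 = 41
  P[8]: 52 + 3 = 55

Answer: 4:4 5:21 6:41 7:41 8:55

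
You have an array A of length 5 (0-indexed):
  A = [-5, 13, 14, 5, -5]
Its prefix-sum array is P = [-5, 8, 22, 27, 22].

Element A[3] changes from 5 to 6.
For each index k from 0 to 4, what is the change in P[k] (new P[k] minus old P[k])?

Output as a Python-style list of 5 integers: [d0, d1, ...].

Element change: A[3] 5 -> 6, delta = 1
For k < 3: P[k] unchanged, delta_P[k] = 0
For k >= 3: P[k] shifts by exactly 1
Delta array: [0, 0, 0, 1, 1]

Answer: [0, 0, 0, 1, 1]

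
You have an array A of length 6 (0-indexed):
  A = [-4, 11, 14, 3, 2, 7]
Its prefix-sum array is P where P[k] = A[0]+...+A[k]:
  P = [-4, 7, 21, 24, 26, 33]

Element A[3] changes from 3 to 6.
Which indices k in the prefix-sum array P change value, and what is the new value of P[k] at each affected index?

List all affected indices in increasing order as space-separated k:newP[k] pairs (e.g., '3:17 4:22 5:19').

Answer: 3:27 4:29 5:36

Derivation:
P[k] = A[0] + ... + A[k]
P[k] includes A[3] iff k >= 3
Affected indices: 3, 4, ..., 5; delta = 3
  P[3]: 24 + 3 = 27
  P[4]: 26 + 3 = 29
  P[5]: 33 + 3 = 36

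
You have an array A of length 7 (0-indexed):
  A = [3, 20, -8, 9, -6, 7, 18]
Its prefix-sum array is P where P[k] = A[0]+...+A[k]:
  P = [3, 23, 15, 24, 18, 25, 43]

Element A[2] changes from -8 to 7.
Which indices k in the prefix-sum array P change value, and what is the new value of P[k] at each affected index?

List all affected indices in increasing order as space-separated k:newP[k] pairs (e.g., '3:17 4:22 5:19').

Answer: 2:30 3:39 4:33 5:40 6:58

Derivation:
P[k] = A[0] + ... + A[k]
P[k] includes A[2] iff k >= 2
Affected indices: 2, 3, ..., 6; delta = 15
  P[2]: 15 + 15 = 30
  P[3]: 24 + 15 = 39
  P[4]: 18 + 15 = 33
  P[5]: 25 + 15 = 40
  P[6]: 43 + 15 = 58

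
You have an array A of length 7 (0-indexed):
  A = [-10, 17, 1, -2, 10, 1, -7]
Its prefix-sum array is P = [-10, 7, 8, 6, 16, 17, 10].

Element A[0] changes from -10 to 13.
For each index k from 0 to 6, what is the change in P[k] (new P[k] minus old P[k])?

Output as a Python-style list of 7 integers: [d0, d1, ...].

Answer: [23, 23, 23, 23, 23, 23, 23]

Derivation:
Element change: A[0] -10 -> 13, delta = 23
For k < 0: P[k] unchanged, delta_P[k] = 0
For k >= 0: P[k] shifts by exactly 23
Delta array: [23, 23, 23, 23, 23, 23, 23]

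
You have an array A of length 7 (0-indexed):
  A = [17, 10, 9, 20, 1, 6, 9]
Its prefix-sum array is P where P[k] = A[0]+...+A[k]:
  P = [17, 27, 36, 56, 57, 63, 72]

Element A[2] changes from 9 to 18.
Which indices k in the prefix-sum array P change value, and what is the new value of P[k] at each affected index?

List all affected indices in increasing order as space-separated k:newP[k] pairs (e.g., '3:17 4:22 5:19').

Answer: 2:45 3:65 4:66 5:72 6:81

Derivation:
P[k] = A[0] + ... + A[k]
P[k] includes A[2] iff k >= 2
Affected indices: 2, 3, ..., 6; delta = 9
  P[2]: 36 + 9 = 45
  P[3]: 56 + 9 = 65
  P[4]: 57 + 9 = 66
  P[5]: 63 + 9 = 72
  P[6]: 72 + 9 = 81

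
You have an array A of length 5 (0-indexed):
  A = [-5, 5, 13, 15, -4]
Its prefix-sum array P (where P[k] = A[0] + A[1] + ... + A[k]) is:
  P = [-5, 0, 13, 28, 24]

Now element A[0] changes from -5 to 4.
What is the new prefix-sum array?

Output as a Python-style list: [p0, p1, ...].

Answer: [4, 9, 22, 37, 33]

Derivation:
Change: A[0] -5 -> 4, delta = 9
P[k] for k < 0: unchanged (A[0] not included)
P[k] for k >= 0: shift by delta = 9
  P[0] = -5 + 9 = 4
  P[1] = 0 + 9 = 9
  P[2] = 13 + 9 = 22
  P[3] = 28 + 9 = 37
  P[4] = 24 + 9 = 33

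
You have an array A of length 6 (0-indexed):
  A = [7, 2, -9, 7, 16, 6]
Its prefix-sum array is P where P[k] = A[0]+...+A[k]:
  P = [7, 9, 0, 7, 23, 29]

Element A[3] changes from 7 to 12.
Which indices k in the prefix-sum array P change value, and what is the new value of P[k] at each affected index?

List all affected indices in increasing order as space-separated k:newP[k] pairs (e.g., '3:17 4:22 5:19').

P[k] = A[0] + ... + A[k]
P[k] includes A[3] iff k >= 3
Affected indices: 3, 4, ..., 5; delta = 5
  P[3]: 7 + 5 = 12
  P[4]: 23 + 5 = 28
  P[5]: 29 + 5 = 34

Answer: 3:12 4:28 5:34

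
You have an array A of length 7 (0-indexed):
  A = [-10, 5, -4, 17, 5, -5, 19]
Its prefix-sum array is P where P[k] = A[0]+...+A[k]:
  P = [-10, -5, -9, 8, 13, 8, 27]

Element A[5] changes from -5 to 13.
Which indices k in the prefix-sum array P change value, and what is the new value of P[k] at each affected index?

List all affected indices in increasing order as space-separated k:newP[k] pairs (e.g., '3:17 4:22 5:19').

Answer: 5:26 6:45

Derivation:
P[k] = A[0] + ... + A[k]
P[k] includes A[5] iff k >= 5
Affected indices: 5, 6, ..., 6; delta = 18
  P[5]: 8 + 18 = 26
  P[6]: 27 + 18 = 45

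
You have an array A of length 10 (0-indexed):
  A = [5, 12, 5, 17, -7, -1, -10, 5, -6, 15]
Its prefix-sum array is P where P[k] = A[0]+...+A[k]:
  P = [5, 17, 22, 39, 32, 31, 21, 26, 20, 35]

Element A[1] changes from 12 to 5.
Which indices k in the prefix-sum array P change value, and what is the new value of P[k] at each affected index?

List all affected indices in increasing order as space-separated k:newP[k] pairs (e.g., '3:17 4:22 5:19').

P[k] = A[0] + ... + A[k]
P[k] includes A[1] iff k >= 1
Affected indices: 1, 2, ..., 9; delta = -7
  P[1]: 17 + -7 = 10
  P[2]: 22 + -7 = 15
  P[3]: 39 + -7 = 32
  P[4]: 32 + -7 = 25
  P[5]: 31 + -7 = 24
  P[6]: 21 + -7 = 14
  P[7]: 26 + -7 = 19
  P[8]: 20 + -7 = 13
  P[9]: 35 + -7 = 28

Answer: 1:10 2:15 3:32 4:25 5:24 6:14 7:19 8:13 9:28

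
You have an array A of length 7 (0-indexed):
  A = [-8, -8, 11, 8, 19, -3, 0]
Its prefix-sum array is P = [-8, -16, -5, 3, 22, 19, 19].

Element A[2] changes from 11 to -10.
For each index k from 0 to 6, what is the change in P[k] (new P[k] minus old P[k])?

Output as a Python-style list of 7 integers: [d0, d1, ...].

Element change: A[2] 11 -> -10, delta = -21
For k < 2: P[k] unchanged, delta_P[k] = 0
For k >= 2: P[k] shifts by exactly -21
Delta array: [0, 0, -21, -21, -21, -21, -21]

Answer: [0, 0, -21, -21, -21, -21, -21]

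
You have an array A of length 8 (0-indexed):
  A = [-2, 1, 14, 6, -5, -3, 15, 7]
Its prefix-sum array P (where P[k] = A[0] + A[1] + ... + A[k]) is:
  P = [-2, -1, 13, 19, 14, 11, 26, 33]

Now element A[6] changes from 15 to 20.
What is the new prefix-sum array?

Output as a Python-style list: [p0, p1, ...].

Answer: [-2, -1, 13, 19, 14, 11, 31, 38]

Derivation:
Change: A[6] 15 -> 20, delta = 5
P[k] for k < 6: unchanged (A[6] not included)
P[k] for k >= 6: shift by delta = 5
  P[0] = -2 + 0 = -2
  P[1] = -1 + 0 = -1
  P[2] = 13 + 0 = 13
  P[3] = 19 + 0 = 19
  P[4] = 14 + 0 = 14
  P[5] = 11 + 0 = 11
  P[6] = 26 + 5 = 31
  P[7] = 33 + 5 = 38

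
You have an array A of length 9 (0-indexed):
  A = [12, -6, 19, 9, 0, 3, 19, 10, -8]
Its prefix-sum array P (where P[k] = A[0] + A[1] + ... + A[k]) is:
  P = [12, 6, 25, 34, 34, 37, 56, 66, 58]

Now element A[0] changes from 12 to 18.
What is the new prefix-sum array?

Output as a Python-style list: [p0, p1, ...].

Change: A[0] 12 -> 18, delta = 6
P[k] for k < 0: unchanged (A[0] not included)
P[k] for k >= 0: shift by delta = 6
  P[0] = 12 + 6 = 18
  P[1] = 6 + 6 = 12
  P[2] = 25 + 6 = 31
  P[3] = 34 + 6 = 40
  P[4] = 34 + 6 = 40
  P[5] = 37 + 6 = 43
  P[6] = 56 + 6 = 62
  P[7] = 66 + 6 = 72
  P[8] = 58 + 6 = 64

Answer: [18, 12, 31, 40, 40, 43, 62, 72, 64]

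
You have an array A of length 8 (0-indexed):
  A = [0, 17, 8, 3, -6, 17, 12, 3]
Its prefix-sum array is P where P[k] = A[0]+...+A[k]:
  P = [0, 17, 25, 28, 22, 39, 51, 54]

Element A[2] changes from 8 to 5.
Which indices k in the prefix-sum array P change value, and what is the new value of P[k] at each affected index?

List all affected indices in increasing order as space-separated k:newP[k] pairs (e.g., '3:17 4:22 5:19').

Answer: 2:22 3:25 4:19 5:36 6:48 7:51

Derivation:
P[k] = A[0] + ... + A[k]
P[k] includes A[2] iff k >= 2
Affected indices: 2, 3, ..., 7; delta = -3
  P[2]: 25 + -3 = 22
  P[3]: 28 + -3 = 25
  P[4]: 22 + -3 = 19
  P[5]: 39 + -3 = 36
  P[6]: 51 + -3 = 48
  P[7]: 54 + -3 = 51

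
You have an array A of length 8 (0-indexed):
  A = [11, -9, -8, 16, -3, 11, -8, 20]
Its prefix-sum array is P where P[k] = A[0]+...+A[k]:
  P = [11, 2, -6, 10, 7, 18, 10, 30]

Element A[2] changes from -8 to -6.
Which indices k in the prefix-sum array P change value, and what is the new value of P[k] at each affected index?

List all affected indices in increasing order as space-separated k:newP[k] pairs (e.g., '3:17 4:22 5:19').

P[k] = A[0] + ... + A[k]
P[k] includes A[2] iff k >= 2
Affected indices: 2, 3, ..., 7; delta = 2
  P[2]: -6 + 2 = -4
  P[3]: 10 + 2 = 12
  P[4]: 7 + 2 = 9
  P[5]: 18 + 2 = 20
  P[6]: 10 + 2 = 12
  P[7]: 30 + 2 = 32

Answer: 2:-4 3:12 4:9 5:20 6:12 7:32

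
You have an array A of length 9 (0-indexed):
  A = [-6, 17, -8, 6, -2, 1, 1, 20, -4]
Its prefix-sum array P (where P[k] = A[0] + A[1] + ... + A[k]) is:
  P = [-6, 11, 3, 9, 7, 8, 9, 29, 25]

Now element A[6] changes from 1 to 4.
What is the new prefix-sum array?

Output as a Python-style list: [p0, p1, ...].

Answer: [-6, 11, 3, 9, 7, 8, 12, 32, 28]

Derivation:
Change: A[6] 1 -> 4, delta = 3
P[k] for k < 6: unchanged (A[6] not included)
P[k] for k >= 6: shift by delta = 3
  P[0] = -6 + 0 = -6
  P[1] = 11 + 0 = 11
  P[2] = 3 + 0 = 3
  P[3] = 9 + 0 = 9
  P[4] = 7 + 0 = 7
  P[5] = 8 + 0 = 8
  P[6] = 9 + 3 = 12
  P[7] = 29 + 3 = 32
  P[8] = 25 + 3 = 28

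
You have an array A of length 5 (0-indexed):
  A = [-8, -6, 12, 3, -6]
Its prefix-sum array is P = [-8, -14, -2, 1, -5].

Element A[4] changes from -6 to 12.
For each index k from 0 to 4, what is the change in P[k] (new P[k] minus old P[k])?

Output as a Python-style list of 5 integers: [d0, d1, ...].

Element change: A[4] -6 -> 12, delta = 18
For k < 4: P[k] unchanged, delta_P[k] = 0
For k >= 4: P[k] shifts by exactly 18
Delta array: [0, 0, 0, 0, 18]

Answer: [0, 0, 0, 0, 18]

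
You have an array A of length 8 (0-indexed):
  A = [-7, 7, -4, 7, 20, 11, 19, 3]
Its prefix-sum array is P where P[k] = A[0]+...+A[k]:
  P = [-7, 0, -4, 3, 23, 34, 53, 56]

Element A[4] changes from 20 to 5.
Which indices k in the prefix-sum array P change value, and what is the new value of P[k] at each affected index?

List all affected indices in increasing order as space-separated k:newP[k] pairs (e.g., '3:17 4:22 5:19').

P[k] = A[0] + ... + A[k]
P[k] includes A[4] iff k >= 4
Affected indices: 4, 5, ..., 7; delta = -15
  P[4]: 23 + -15 = 8
  P[5]: 34 + -15 = 19
  P[6]: 53 + -15 = 38
  P[7]: 56 + -15 = 41

Answer: 4:8 5:19 6:38 7:41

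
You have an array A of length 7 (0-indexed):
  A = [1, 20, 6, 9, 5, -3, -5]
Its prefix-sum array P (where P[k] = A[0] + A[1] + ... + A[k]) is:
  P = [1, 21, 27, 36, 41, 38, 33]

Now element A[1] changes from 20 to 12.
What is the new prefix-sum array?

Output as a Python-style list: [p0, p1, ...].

Answer: [1, 13, 19, 28, 33, 30, 25]

Derivation:
Change: A[1] 20 -> 12, delta = -8
P[k] for k < 1: unchanged (A[1] not included)
P[k] for k >= 1: shift by delta = -8
  P[0] = 1 + 0 = 1
  P[1] = 21 + -8 = 13
  P[2] = 27 + -8 = 19
  P[3] = 36 + -8 = 28
  P[4] = 41 + -8 = 33
  P[5] = 38 + -8 = 30
  P[6] = 33 + -8 = 25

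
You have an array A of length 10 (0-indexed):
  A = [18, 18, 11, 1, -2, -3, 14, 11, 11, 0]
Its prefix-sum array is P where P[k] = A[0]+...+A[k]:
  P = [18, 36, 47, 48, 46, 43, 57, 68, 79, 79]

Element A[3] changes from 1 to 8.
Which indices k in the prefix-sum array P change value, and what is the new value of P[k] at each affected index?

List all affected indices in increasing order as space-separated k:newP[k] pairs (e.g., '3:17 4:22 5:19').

P[k] = A[0] + ... + A[k]
P[k] includes A[3] iff k >= 3
Affected indices: 3, 4, ..., 9; delta = 7
  P[3]: 48 + 7 = 55
  P[4]: 46 + 7 = 53
  P[5]: 43 + 7 = 50
  P[6]: 57 + 7 = 64
  P[7]: 68 + 7 = 75
  P[8]: 79 + 7 = 86
  P[9]: 79 + 7 = 86

Answer: 3:55 4:53 5:50 6:64 7:75 8:86 9:86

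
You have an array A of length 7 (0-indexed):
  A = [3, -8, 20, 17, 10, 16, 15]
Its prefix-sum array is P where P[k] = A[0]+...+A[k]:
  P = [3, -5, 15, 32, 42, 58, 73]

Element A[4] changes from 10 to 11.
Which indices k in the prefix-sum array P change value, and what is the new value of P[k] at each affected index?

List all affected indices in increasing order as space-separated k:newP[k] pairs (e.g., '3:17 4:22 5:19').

P[k] = A[0] + ... + A[k]
P[k] includes A[4] iff k >= 4
Affected indices: 4, 5, ..., 6; delta = 1
  P[4]: 42 + 1 = 43
  P[5]: 58 + 1 = 59
  P[6]: 73 + 1 = 74

Answer: 4:43 5:59 6:74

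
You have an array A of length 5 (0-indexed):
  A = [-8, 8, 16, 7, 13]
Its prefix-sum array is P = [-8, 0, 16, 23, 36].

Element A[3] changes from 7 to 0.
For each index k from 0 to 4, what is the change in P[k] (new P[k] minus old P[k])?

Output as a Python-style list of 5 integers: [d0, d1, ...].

Element change: A[3] 7 -> 0, delta = -7
For k < 3: P[k] unchanged, delta_P[k] = 0
For k >= 3: P[k] shifts by exactly -7
Delta array: [0, 0, 0, -7, -7]

Answer: [0, 0, 0, -7, -7]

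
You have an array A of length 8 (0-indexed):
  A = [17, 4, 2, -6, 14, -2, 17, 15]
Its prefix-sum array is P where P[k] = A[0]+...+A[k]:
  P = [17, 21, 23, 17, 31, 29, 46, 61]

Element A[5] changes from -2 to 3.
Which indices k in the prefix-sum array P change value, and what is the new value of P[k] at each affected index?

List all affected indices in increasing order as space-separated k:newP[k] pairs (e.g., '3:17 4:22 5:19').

P[k] = A[0] + ... + A[k]
P[k] includes A[5] iff k >= 5
Affected indices: 5, 6, ..., 7; delta = 5
  P[5]: 29 + 5 = 34
  P[6]: 46 + 5 = 51
  P[7]: 61 + 5 = 66

Answer: 5:34 6:51 7:66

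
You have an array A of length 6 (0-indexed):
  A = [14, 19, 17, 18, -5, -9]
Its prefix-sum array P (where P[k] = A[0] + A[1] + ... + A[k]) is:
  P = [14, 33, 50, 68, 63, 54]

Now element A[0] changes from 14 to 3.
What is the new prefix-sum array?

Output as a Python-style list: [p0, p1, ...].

Change: A[0] 14 -> 3, delta = -11
P[k] for k < 0: unchanged (A[0] not included)
P[k] for k >= 0: shift by delta = -11
  P[0] = 14 + -11 = 3
  P[1] = 33 + -11 = 22
  P[2] = 50 + -11 = 39
  P[3] = 68 + -11 = 57
  P[4] = 63 + -11 = 52
  P[5] = 54 + -11 = 43

Answer: [3, 22, 39, 57, 52, 43]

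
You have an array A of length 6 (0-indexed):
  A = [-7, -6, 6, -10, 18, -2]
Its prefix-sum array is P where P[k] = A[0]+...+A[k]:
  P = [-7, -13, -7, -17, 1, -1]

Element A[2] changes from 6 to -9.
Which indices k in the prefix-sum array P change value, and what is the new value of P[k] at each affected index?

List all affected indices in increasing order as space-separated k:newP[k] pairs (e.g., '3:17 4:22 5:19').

P[k] = A[0] + ... + A[k]
P[k] includes A[2] iff k >= 2
Affected indices: 2, 3, ..., 5; delta = -15
  P[2]: -7 + -15 = -22
  P[3]: -17 + -15 = -32
  P[4]: 1 + -15 = -14
  P[5]: -1 + -15 = -16

Answer: 2:-22 3:-32 4:-14 5:-16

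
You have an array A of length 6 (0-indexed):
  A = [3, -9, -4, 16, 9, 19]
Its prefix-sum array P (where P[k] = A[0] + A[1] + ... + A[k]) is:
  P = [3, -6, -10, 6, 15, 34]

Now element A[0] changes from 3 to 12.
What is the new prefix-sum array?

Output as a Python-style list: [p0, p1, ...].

Answer: [12, 3, -1, 15, 24, 43]

Derivation:
Change: A[0] 3 -> 12, delta = 9
P[k] for k < 0: unchanged (A[0] not included)
P[k] for k >= 0: shift by delta = 9
  P[0] = 3 + 9 = 12
  P[1] = -6 + 9 = 3
  P[2] = -10 + 9 = -1
  P[3] = 6 + 9 = 15
  P[4] = 15 + 9 = 24
  P[5] = 34 + 9 = 43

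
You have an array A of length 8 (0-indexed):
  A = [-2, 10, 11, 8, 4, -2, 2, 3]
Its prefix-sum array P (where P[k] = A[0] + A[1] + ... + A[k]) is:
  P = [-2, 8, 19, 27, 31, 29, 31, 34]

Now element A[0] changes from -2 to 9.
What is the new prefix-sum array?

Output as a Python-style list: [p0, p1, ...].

Change: A[0] -2 -> 9, delta = 11
P[k] for k < 0: unchanged (A[0] not included)
P[k] for k >= 0: shift by delta = 11
  P[0] = -2 + 11 = 9
  P[1] = 8 + 11 = 19
  P[2] = 19 + 11 = 30
  P[3] = 27 + 11 = 38
  P[4] = 31 + 11 = 42
  P[5] = 29 + 11 = 40
  P[6] = 31 + 11 = 42
  P[7] = 34 + 11 = 45

Answer: [9, 19, 30, 38, 42, 40, 42, 45]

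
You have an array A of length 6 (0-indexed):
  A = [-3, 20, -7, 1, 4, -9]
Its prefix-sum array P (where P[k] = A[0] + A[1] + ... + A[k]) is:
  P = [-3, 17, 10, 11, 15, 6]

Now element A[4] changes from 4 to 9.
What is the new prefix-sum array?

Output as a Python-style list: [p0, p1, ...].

Change: A[4] 4 -> 9, delta = 5
P[k] for k < 4: unchanged (A[4] not included)
P[k] for k >= 4: shift by delta = 5
  P[0] = -3 + 0 = -3
  P[1] = 17 + 0 = 17
  P[2] = 10 + 0 = 10
  P[3] = 11 + 0 = 11
  P[4] = 15 + 5 = 20
  P[5] = 6 + 5 = 11

Answer: [-3, 17, 10, 11, 20, 11]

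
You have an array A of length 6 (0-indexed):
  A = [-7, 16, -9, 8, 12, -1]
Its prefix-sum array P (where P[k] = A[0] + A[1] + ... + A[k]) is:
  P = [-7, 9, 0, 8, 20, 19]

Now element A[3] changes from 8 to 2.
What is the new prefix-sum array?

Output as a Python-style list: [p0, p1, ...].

Change: A[3] 8 -> 2, delta = -6
P[k] for k < 3: unchanged (A[3] not included)
P[k] for k >= 3: shift by delta = -6
  P[0] = -7 + 0 = -7
  P[1] = 9 + 0 = 9
  P[2] = 0 + 0 = 0
  P[3] = 8 + -6 = 2
  P[4] = 20 + -6 = 14
  P[5] = 19 + -6 = 13

Answer: [-7, 9, 0, 2, 14, 13]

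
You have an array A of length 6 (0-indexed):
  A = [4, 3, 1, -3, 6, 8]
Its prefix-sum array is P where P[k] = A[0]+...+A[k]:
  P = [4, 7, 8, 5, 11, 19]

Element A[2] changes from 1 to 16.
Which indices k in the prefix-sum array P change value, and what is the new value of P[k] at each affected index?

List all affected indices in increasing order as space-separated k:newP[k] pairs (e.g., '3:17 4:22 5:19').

P[k] = A[0] + ... + A[k]
P[k] includes A[2] iff k >= 2
Affected indices: 2, 3, ..., 5; delta = 15
  P[2]: 8 + 15 = 23
  P[3]: 5 + 15 = 20
  P[4]: 11 + 15 = 26
  P[5]: 19 + 15 = 34

Answer: 2:23 3:20 4:26 5:34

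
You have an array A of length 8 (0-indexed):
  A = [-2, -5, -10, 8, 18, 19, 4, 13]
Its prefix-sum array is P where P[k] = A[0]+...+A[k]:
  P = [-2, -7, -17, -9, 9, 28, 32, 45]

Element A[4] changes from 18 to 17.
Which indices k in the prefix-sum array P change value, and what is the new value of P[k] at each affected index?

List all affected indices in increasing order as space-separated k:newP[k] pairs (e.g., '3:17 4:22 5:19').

Answer: 4:8 5:27 6:31 7:44

Derivation:
P[k] = A[0] + ... + A[k]
P[k] includes A[4] iff k >= 4
Affected indices: 4, 5, ..., 7; delta = -1
  P[4]: 9 + -1 = 8
  P[5]: 28 + -1 = 27
  P[6]: 32 + -1 = 31
  P[7]: 45 + -1 = 44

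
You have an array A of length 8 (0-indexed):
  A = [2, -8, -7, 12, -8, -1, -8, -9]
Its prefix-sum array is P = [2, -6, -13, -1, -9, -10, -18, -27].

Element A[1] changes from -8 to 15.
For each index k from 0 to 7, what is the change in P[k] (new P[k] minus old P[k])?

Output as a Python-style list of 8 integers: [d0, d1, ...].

Answer: [0, 23, 23, 23, 23, 23, 23, 23]

Derivation:
Element change: A[1] -8 -> 15, delta = 23
For k < 1: P[k] unchanged, delta_P[k] = 0
For k >= 1: P[k] shifts by exactly 23
Delta array: [0, 23, 23, 23, 23, 23, 23, 23]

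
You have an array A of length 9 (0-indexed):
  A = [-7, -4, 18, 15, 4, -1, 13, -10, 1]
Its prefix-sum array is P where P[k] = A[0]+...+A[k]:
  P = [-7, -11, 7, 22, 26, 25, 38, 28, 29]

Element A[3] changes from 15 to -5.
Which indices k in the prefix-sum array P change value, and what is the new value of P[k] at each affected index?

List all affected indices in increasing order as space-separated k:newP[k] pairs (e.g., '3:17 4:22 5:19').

P[k] = A[0] + ... + A[k]
P[k] includes A[3] iff k >= 3
Affected indices: 3, 4, ..., 8; delta = -20
  P[3]: 22 + -20 = 2
  P[4]: 26 + -20 = 6
  P[5]: 25 + -20 = 5
  P[6]: 38 + -20 = 18
  P[7]: 28 + -20 = 8
  P[8]: 29 + -20 = 9

Answer: 3:2 4:6 5:5 6:18 7:8 8:9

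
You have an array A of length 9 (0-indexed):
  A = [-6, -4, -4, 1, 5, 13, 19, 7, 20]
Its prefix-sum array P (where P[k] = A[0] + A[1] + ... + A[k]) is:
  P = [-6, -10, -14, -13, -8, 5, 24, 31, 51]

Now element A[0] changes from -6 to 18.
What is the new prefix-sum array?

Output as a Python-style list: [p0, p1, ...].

Answer: [18, 14, 10, 11, 16, 29, 48, 55, 75]

Derivation:
Change: A[0] -6 -> 18, delta = 24
P[k] for k < 0: unchanged (A[0] not included)
P[k] for k >= 0: shift by delta = 24
  P[0] = -6 + 24 = 18
  P[1] = -10 + 24 = 14
  P[2] = -14 + 24 = 10
  P[3] = -13 + 24 = 11
  P[4] = -8 + 24 = 16
  P[5] = 5 + 24 = 29
  P[6] = 24 + 24 = 48
  P[7] = 31 + 24 = 55
  P[8] = 51 + 24 = 75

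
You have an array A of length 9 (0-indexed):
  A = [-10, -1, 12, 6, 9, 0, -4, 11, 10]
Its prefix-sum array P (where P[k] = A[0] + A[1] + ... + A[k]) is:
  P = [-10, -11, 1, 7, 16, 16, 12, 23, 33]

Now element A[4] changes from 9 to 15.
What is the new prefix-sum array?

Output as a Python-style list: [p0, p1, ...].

Answer: [-10, -11, 1, 7, 22, 22, 18, 29, 39]

Derivation:
Change: A[4] 9 -> 15, delta = 6
P[k] for k < 4: unchanged (A[4] not included)
P[k] for k >= 4: shift by delta = 6
  P[0] = -10 + 0 = -10
  P[1] = -11 + 0 = -11
  P[2] = 1 + 0 = 1
  P[3] = 7 + 0 = 7
  P[4] = 16 + 6 = 22
  P[5] = 16 + 6 = 22
  P[6] = 12 + 6 = 18
  P[7] = 23 + 6 = 29
  P[8] = 33 + 6 = 39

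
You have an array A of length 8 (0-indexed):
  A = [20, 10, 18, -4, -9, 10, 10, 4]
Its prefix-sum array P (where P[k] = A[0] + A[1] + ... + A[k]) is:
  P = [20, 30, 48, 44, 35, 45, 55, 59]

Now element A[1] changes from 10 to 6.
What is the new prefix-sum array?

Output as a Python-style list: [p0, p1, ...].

Change: A[1] 10 -> 6, delta = -4
P[k] for k < 1: unchanged (A[1] not included)
P[k] for k >= 1: shift by delta = -4
  P[0] = 20 + 0 = 20
  P[1] = 30 + -4 = 26
  P[2] = 48 + -4 = 44
  P[3] = 44 + -4 = 40
  P[4] = 35 + -4 = 31
  P[5] = 45 + -4 = 41
  P[6] = 55 + -4 = 51
  P[7] = 59 + -4 = 55

Answer: [20, 26, 44, 40, 31, 41, 51, 55]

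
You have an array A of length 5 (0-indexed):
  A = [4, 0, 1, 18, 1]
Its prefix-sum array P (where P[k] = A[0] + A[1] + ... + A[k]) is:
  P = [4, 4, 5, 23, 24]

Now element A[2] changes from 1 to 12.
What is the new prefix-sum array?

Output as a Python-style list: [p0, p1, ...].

Change: A[2] 1 -> 12, delta = 11
P[k] for k < 2: unchanged (A[2] not included)
P[k] for k >= 2: shift by delta = 11
  P[0] = 4 + 0 = 4
  P[1] = 4 + 0 = 4
  P[2] = 5 + 11 = 16
  P[3] = 23 + 11 = 34
  P[4] = 24 + 11 = 35

Answer: [4, 4, 16, 34, 35]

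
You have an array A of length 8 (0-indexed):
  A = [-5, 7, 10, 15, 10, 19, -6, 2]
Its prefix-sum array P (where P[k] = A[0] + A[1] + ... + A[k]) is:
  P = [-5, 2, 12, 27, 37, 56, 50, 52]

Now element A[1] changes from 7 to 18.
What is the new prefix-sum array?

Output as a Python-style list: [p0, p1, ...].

Change: A[1] 7 -> 18, delta = 11
P[k] for k < 1: unchanged (A[1] not included)
P[k] for k >= 1: shift by delta = 11
  P[0] = -5 + 0 = -5
  P[1] = 2 + 11 = 13
  P[2] = 12 + 11 = 23
  P[3] = 27 + 11 = 38
  P[4] = 37 + 11 = 48
  P[5] = 56 + 11 = 67
  P[6] = 50 + 11 = 61
  P[7] = 52 + 11 = 63

Answer: [-5, 13, 23, 38, 48, 67, 61, 63]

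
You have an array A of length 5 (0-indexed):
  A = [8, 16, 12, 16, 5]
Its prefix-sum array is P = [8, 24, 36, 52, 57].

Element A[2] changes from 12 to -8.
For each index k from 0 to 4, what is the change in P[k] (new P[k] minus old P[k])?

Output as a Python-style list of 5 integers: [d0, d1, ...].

Answer: [0, 0, -20, -20, -20]

Derivation:
Element change: A[2] 12 -> -8, delta = -20
For k < 2: P[k] unchanged, delta_P[k] = 0
For k >= 2: P[k] shifts by exactly -20
Delta array: [0, 0, -20, -20, -20]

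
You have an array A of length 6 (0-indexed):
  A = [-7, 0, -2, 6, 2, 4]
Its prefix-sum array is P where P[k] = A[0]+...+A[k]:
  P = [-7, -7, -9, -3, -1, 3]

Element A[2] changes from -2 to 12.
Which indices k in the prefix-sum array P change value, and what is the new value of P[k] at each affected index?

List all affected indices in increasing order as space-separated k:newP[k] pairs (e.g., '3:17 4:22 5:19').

P[k] = A[0] + ... + A[k]
P[k] includes A[2] iff k >= 2
Affected indices: 2, 3, ..., 5; delta = 14
  P[2]: -9 + 14 = 5
  P[3]: -3 + 14 = 11
  P[4]: -1 + 14 = 13
  P[5]: 3 + 14 = 17

Answer: 2:5 3:11 4:13 5:17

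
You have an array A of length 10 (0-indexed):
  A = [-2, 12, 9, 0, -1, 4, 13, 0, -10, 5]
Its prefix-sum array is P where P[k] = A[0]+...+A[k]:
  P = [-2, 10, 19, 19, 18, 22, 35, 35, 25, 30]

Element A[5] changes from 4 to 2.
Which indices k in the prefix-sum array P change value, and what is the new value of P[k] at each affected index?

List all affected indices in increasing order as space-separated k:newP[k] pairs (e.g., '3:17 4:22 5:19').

Answer: 5:20 6:33 7:33 8:23 9:28

Derivation:
P[k] = A[0] + ... + A[k]
P[k] includes A[5] iff k >= 5
Affected indices: 5, 6, ..., 9; delta = -2
  P[5]: 22 + -2 = 20
  P[6]: 35 + -2 = 33
  P[7]: 35 + -2 = 33
  P[8]: 25 + -2 = 23
  P[9]: 30 + -2 = 28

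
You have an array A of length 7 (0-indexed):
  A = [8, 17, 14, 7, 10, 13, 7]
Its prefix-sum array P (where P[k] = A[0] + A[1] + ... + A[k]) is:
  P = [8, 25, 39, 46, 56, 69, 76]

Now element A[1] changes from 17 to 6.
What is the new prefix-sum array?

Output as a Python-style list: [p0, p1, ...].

Change: A[1] 17 -> 6, delta = -11
P[k] for k < 1: unchanged (A[1] not included)
P[k] for k >= 1: shift by delta = -11
  P[0] = 8 + 0 = 8
  P[1] = 25 + -11 = 14
  P[2] = 39 + -11 = 28
  P[3] = 46 + -11 = 35
  P[4] = 56 + -11 = 45
  P[5] = 69 + -11 = 58
  P[6] = 76 + -11 = 65

Answer: [8, 14, 28, 35, 45, 58, 65]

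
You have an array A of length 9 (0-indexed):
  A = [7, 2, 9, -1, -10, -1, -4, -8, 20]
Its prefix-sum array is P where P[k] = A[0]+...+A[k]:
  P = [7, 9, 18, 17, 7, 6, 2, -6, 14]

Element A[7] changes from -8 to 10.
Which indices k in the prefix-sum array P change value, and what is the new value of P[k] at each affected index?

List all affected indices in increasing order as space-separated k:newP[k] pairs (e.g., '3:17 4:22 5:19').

Answer: 7:12 8:32

Derivation:
P[k] = A[0] + ... + A[k]
P[k] includes A[7] iff k >= 7
Affected indices: 7, 8, ..., 8; delta = 18
  P[7]: -6 + 18 = 12
  P[8]: 14 + 18 = 32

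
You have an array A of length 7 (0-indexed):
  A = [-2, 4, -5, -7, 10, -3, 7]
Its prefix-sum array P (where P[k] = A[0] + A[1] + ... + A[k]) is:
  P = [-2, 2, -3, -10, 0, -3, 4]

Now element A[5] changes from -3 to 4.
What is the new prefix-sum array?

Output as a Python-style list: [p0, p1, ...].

Change: A[5] -3 -> 4, delta = 7
P[k] for k < 5: unchanged (A[5] not included)
P[k] for k >= 5: shift by delta = 7
  P[0] = -2 + 0 = -2
  P[1] = 2 + 0 = 2
  P[2] = -3 + 0 = -3
  P[3] = -10 + 0 = -10
  P[4] = 0 + 0 = 0
  P[5] = -3 + 7 = 4
  P[6] = 4 + 7 = 11

Answer: [-2, 2, -3, -10, 0, 4, 11]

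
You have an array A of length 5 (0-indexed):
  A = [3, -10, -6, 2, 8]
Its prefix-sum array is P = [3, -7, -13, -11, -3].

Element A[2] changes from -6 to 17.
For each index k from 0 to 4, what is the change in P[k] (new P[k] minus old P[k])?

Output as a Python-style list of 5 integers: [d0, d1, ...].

Answer: [0, 0, 23, 23, 23]

Derivation:
Element change: A[2] -6 -> 17, delta = 23
For k < 2: P[k] unchanged, delta_P[k] = 0
For k >= 2: P[k] shifts by exactly 23
Delta array: [0, 0, 23, 23, 23]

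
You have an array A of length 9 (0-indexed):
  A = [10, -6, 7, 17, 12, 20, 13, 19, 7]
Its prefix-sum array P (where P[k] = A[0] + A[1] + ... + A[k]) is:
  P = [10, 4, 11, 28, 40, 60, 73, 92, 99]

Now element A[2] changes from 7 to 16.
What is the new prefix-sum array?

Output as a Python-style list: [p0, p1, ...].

Answer: [10, 4, 20, 37, 49, 69, 82, 101, 108]

Derivation:
Change: A[2] 7 -> 16, delta = 9
P[k] for k < 2: unchanged (A[2] not included)
P[k] for k >= 2: shift by delta = 9
  P[0] = 10 + 0 = 10
  P[1] = 4 + 0 = 4
  P[2] = 11 + 9 = 20
  P[3] = 28 + 9 = 37
  P[4] = 40 + 9 = 49
  P[5] = 60 + 9 = 69
  P[6] = 73 + 9 = 82
  P[7] = 92 + 9 = 101
  P[8] = 99 + 9 = 108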